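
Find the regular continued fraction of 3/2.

[1; 2]

Run the Euclidean algorithm on 3 and 2; the successive quotients are the partial quotients a_0, a_1, ... (each step inverts the fractional part left over by the previous one):
  3 = 1*2 + 1, so a_0 = 1.
  2 = 2*1 + 0, so a_1 = 2.
The remainder reaches 0 after 2 divisions, so the expansion has 2 partial quotients, read off in order.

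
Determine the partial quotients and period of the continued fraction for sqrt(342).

Write x_i = (sqrt(342) + m_i)/d_i with (m_0, d_0) = (0, 1). a_0 = floor(sqrt(342)) = 18, since 18^2 = 324 <= 342 < 361 = 19^2.
Iterate m_{i+1} = d_i*a_i - m_i, d_{i+1} = (342 - m_{i+1}^2)/d_i, a_{i+1} = floor((a_0 + m_{i+1})/d_{i+1}):
  m_1 = 1*18 - 0 = 18, d_1 = (342 - 18^2)/1 = 18/1 = 18, a_1 = floor((18 + 18)/18) = 2.
  m_2 = 18*2 - 18 = 18, d_2 = (342 - 18^2)/18 = 18/18 = 1, a_2 = floor((18 + 18)/1) = 36.
  m_3 = 1*36 - 18 = 18, d_3 = (342 - 18^2)/1 = 18/1 = 18: (m_3, d_3) = (m_1, d_1) = (18, 18), so from here the quotients repeat a_1, a_2; the period length is 2.
Hence the expansion of sqrt(342) is a_0 = 18 followed by the repeating block 2, 36 (period 2).

[18; (2, 36)]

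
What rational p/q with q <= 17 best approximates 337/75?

Expand x = 337/75 as a continued fraction with the Euclidean algorithm:
  337 = 4*75 + 37, so a_0 = 4.
  75 = 2*37 + 1, so a_1 = 2.
  37 = 37*1 + 0, so a_2 = 37.
so x = [4; 2, 37].
Convergents (p_i = a_i*p_{i-1} + p_{i-2}, q_i = a_i*q_{i-1} + q_{i-2} with p_{-2}=0, p_{-1}=1, q_{-2}=1, q_{-1}=0), until the denominator exceeds 17:
  i=0: a_0=4, p_0 = 4*1 + 0 = 4, q_0 = 4*0 + 1 = 1.
  i=1: a_1=2, p_1 = 2*4 + 1 = 9, q_1 = 2*1 + 0 = 2.
  i=2: a_2=37, p_2 = 37*9 + 4 = 337, q_2 = 37*2 + 1 = 75.
q_2 = 75 > 17, so the last convergent with denominator <= 17 is p_1/q_1 = 9/2.
The closest fraction with denominator <= 17 is either p_1/q_1 or the intermediate fraction (k*p_1 + p_0)/(k*q_1 + q_0) with the largest k >= 1 whose denominator stays <= 17; these approach x as k grows, and every other convergent or intermediate fraction in range is farther away.
Largest k: floor((17 - q_0)/q_1) = floor((17 - 1)/2) = 8.
That gives (8*9 + 4)/(8*2 + 1) = 76/17.
Compare the errors: |x - 9/2| = |337*2 - 9*75|/(75*2) = 1/150, and |x - 76/17| = |337*17 - 76*75|/(75*17) = 29/1275.
Cross-multiplying, 1*1275 = 1275 < 4350 = 29*150, so 1/150 is smaller: the convergent 9/2 is closer to x than 76/17.

9/2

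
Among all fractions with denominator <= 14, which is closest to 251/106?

Expand x = 251/106 as a continued fraction with the Euclidean algorithm:
  251 = 2*106 + 39, so a_0 = 2.
  106 = 2*39 + 28, so a_1 = 2.
  39 = 1*28 + 11, so a_2 = 1.
  28 = 2*11 + 6, so a_3 = 2.
  11 = 1*6 + 5, so a_4 = 1.
  6 = 1*5 + 1, so a_5 = 1.
  5 = 5*1 + 0, so a_6 = 5.
so x = [2; 2, 1, 2, 1, 1, 5].
Convergents (p_i = a_i*p_{i-1} + p_{i-2}, q_i = a_i*q_{i-1} + q_{i-2} with p_{-2}=0, p_{-1}=1, q_{-2}=1, q_{-1}=0), until the denominator exceeds 14:
  i=0: a_0=2, p_0 = 2*1 + 0 = 2, q_0 = 2*0 + 1 = 1.
  i=1: a_1=2, p_1 = 2*2 + 1 = 5, q_1 = 2*1 + 0 = 2.
  i=2: a_2=1, p_2 = 1*5 + 2 = 7, q_2 = 1*2 + 1 = 3.
  i=3: a_3=2, p_3 = 2*7 + 5 = 19, q_3 = 2*3 + 2 = 8.
  i=4: a_4=1, p_4 = 1*19 + 7 = 26, q_4 = 1*8 + 3 = 11.
  i=5: a_5=1, p_5 = 1*26 + 19 = 45, q_5 = 1*11 + 8 = 19.
q_5 = 19 > 14, so the last convergent with denominator <= 14 is p_4/q_4 = 26/11.
The closest fraction with denominator <= 14 is either p_4/q_4 or the intermediate fraction (k*p_4 + p_3)/(k*q_4 + q_3) with the largest k >= 1 whose denominator stays <= 14; these approach x as k grows, and every other convergent or intermediate fraction in range is farther away.
Largest k: floor((14 - q_3)/q_4) = floor((14 - 8)/11) = 0.
Since k = 0, no intermediate fraction beyond p_4/q_4 has denominator <= 14, so the convergent 26/11 is the closest (its error is |251*11 - 26*106|/(106*11) = 5/1166).

26/11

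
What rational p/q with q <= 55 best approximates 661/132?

Expand x = 661/132 as a continued fraction with the Euclidean algorithm:
  661 = 5*132 + 1, so a_0 = 5.
  132 = 132*1 + 0, so a_1 = 132.
so x = [5; 132].
Convergents (p_i = a_i*p_{i-1} + p_{i-2}, q_i = a_i*q_{i-1} + q_{i-2} with p_{-2}=0, p_{-1}=1, q_{-2}=1, q_{-1}=0), until the denominator exceeds 55:
  i=0: a_0=5, p_0 = 5*1 + 0 = 5, q_0 = 5*0 + 1 = 1.
  i=1: a_1=132, p_1 = 132*5 + 1 = 661, q_1 = 132*1 + 0 = 132.
q_1 = 132 > 55, so the last convergent with denominator <= 55 is p_0/q_0 = 5/1.
The closest fraction with denominator <= 55 is either p_0/q_0 or the intermediate fraction (k*p_0 + p_{-1})/(k*q_0 + q_{-1}) with the largest k >= 1 whose denominator stays <= 55; these approach x as k grows, and every other convergent or intermediate fraction in range is farther away.
Largest k: floor((55 - q_{-1})/q_0) = floor((55 - 0)/1) = 55 (using the seeds p_{-1} = 1, q_{-1} = 0).
That gives (55*5 + 1)/(55*1 + 0) = 276/55.
Compare the errors: |x - 5/1| = |661*1 - 5*132|/(132*1) = 1/132, and |x - 276/55| = |661*55 - 276*132|/(132*55) = 77/7260.
Cross-multiplying, 1*7260 = 7260 < 10164 = 77*132, so 1/132 is smaller: the convergent 5/1 is closer to x than 276/55.

5/1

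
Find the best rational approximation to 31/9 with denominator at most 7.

Expand x = 31/9 as a continued fraction with the Euclidean algorithm:
  31 = 3*9 + 4, so a_0 = 3.
  9 = 2*4 + 1, so a_1 = 2.
  4 = 4*1 + 0, so a_2 = 4.
so x = [3; 2, 4].
Convergents (p_i = a_i*p_{i-1} + p_{i-2}, q_i = a_i*q_{i-1} + q_{i-2} with p_{-2}=0, p_{-1}=1, q_{-2}=1, q_{-1}=0), until the denominator exceeds 7:
  i=0: a_0=3, p_0 = 3*1 + 0 = 3, q_0 = 3*0 + 1 = 1.
  i=1: a_1=2, p_1 = 2*3 + 1 = 7, q_1 = 2*1 + 0 = 2.
  i=2: a_2=4, p_2 = 4*7 + 3 = 31, q_2 = 4*2 + 1 = 9.
q_2 = 9 > 7, so the last convergent with denominator <= 7 is p_1/q_1 = 7/2.
The closest fraction with denominator <= 7 is either p_1/q_1 or the intermediate fraction (k*p_1 + p_0)/(k*q_1 + q_0) with the largest k >= 1 whose denominator stays <= 7; these approach x as k grows, and every other convergent or intermediate fraction in range is farther away.
Largest k: floor((7 - q_0)/q_1) = floor((7 - 1)/2) = 3.
That gives (3*7 + 3)/(3*2 + 1) = 24/7.
Compare the errors: |x - 7/2| = |31*2 - 7*9|/(9*2) = 1/18, and |x - 24/7| = |31*7 - 24*9|/(9*7) = 1/63.
Cross-multiplying, 1*18 = 18 < 63 = 1*63, so 1/63 is smaller: the intermediate fraction 24/7 is closer to x than 7/2.

24/7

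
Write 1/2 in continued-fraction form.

Run the Euclidean algorithm on 1 and 2; the successive quotients are the partial quotients a_0, a_1, ... (each step inverts the fractional part left over by the previous one):
  1 = 0*2 + 1, so a_0 = 0.
  2 = 2*1 + 0, so a_1 = 2.
The remainder reaches 0 after 2 divisions, so the expansion has 2 partial quotients, read off in order.

[0; 2]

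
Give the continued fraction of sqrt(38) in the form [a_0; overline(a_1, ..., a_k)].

Write x_i = (sqrt(38) + m_i)/d_i with (m_0, d_0) = (0, 1). a_0 = floor(sqrt(38)) = 6, since 6^2 = 36 <= 38 < 49 = 7^2.
Iterate m_{i+1} = d_i*a_i - m_i, d_{i+1} = (38 - m_{i+1}^2)/d_i, a_{i+1} = floor((a_0 + m_{i+1})/d_{i+1}):
  m_1 = 1*6 - 0 = 6, d_1 = (38 - 6^2)/1 = 2/1 = 2, a_1 = floor((6 + 6)/2) = 6.
  m_2 = 2*6 - 6 = 6, d_2 = (38 - 6^2)/2 = 2/2 = 1, a_2 = floor((6 + 6)/1) = 12.
  m_3 = 1*12 - 6 = 6, d_3 = (38 - 6^2)/1 = 2/1 = 2: (m_3, d_3) = (m_1, d_1) = (6, 2), so from here the quotients repeat a_1, a_2; the period length is 2.
Hence the expansion of sqrt(38) is a_0 = 6 followed by the repeating block 6, 12 (period 2).

[6; overline(6, 12)]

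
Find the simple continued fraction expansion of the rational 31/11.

Run the Euclidean algorithm on 31 and 11; the successive quotients are the partial quotients a_0, a_1, ... (each step inverts the fractional part left over by the previous one):
  31 = 2*11 + 9, so a_0 = 2.
  11 = 1*9 + 2, so a_1 = 1.
  9 = 4*2 + 1, so a_2 = 4.
  2 = 2*1 + 0, so a_3 = 2.
The remainder reaches 0 after 4 divisions, so the expansion has 4 partial quotients, read off in order.

[2; 1, 4, 2]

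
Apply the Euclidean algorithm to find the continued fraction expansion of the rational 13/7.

[1; 1, 6]

Run the Euclidean algorithm on 13 and 7; the successive quotients are the partial quotients a_0, a_1, ... (each step inverts the fractional part left over by the previous one):
  13 = 1*7 + 6, so a_0 = 1.
  7 = 1*6 + 1, so a_1 = 1.
  6 = 6*1 + 0, so a_2 = 6.
The remainder reaches 0 after 3 divisions, so the expansion has 3 partial quotients, read off in order.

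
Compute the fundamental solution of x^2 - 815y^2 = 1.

(x, y) = (156644, 5487)

First expand sqrt(815) as a continued fraction. With x_i = (sqrt(815) + m_i)/d_i and (m_0, d_0) = (0, 1): a_0 = floor(sqrt(815)) = 28, since 28^2 = 784 <= 815 < 841 = 29^2.
Iterate m_{i+1} = d_i*a_i - m_i, d_{i+1} = (815 - m_{i+1}^2)/d_i, a_{i+1} = floor((a_0 + m_{i+1})/d_{i+1}):
  m_1 = 1*28 - 0 = 28, d_1 = (815 - 28^2)/1 = 31/1 = 31, a_1 = floor((28 + 28)/31) = 1.
  m_2 = 31*1 - 28 = 3, d_2 = (815 - 3^2)/31 = 806/31 = 26, a_2 = floor((28 + 3)/26) = 1.
  m_3 = 26*1 - 3 = 23, d_3 = (815 - 23^2)/26 = 286/26 = 11, a_3 = floor((28 + 23)/11) = 4.
  m_4 = 11*4 - 23 = 21, d_4 = (815 - 21^2)/11 = 374/11 = 34, a_4 = floor((28 + 21)/34) = 1.
  m_5 = 34*1 - 21 = 13, d_5 = (815 - 13^2)/34 = 646/34 = 19, a_5 = floor((28 + 13)/19) = 2.
  m_6 = 19*2 - 13 = 25, d_6 = (815 - 25^2)/19 = 190/19 = 10, a_6 = floor((28 + 25)/10) = 5.
  m_7 = 10*5 - 25 = 25, d_7 = (815 - 25^2)/10 = 190/10 = 19, a_7 = floor((28 + 25)/19) = 2.
  m_8 = 19*2 - 25 = 13, d_8 = (815 - 13^2)/19 = 646/19 = 34, a_8 = floor((28 + 13)/34) = 1.
  m_9 = 34*1 - 13 = 21, d_9 = (815 - 21^2)/34 = 374/34 = 11, a_9 = floor((28 + 21)/11) = 4.
  m_10 = 11*4 - 21 = 23, d_10 = (815 - 23^2)/11 = 286/11 = 26, a_10 = floor((28 + 23)/26) = 1.
  m_11 = 26*1 - 23 = 3, d_11 = (815 - 3^2)/26 = 806/26 = 31, a_11 = floor((28 + 3)/31) = 1.
  m_12 = 31*1 - 3 = 28, d_12 = (815 - 28^2)/31 = 31/31 = 1, a_12 = floor((28 + 28)/1) = 56.
  m_13 = 1*56 - 28 = 28, d_13 = (815 - 28^2)/1 = 31/1 = 31: (m_13, d_13) = (m_1, d_1) = (28, 31), so from here the quotients repeat a_1, ..., a_12; the period length is 12.
So sqrt(815) = [28; (1, 1, 4, 1, 2, 5, 2, 1, 4, 1, 1, 56)] with period length k = 12.
k is even, so the fundamental solution of x^2 - 815y^2 = 1 is (p_{k-1}, q_{k-1}) = (p_11, q_11); compute convergents through index 11.
Convergents (p_i = a_i*p_{i-1} + p_{i-2}, q_i = a_i*q_{i-1} + q_{i-2} with p_{-2}=0, p_{-1}=1, q_{-2}=1, q_{-1}=0):
  i=0: a_0=28, p_0 = 28*1 + 0 = 28, q_0 = 28*0 + 1 = 1.
  i=1: a_1=1, p_1 = 1*28 + 1 = 29, q_1 = 1*1 + 0 = 1.
  i=2: a_2=1, p_2 = 1*29 + 28 = 57, q_2 = 1*1 + 1 = 2.
  i=3: a_3=4, p_3 = 4*57 + 29 = 257, q_3 = 4*2 + 1 = 9.
  i=4: a_4=1, p_4 = 1*257 + 57 = 314, q_4 = 1*9 + 2 = 11.
  i=5: a_5=2, p_5 = 2*314 + 257 = 885, q_5 = 2*11 + 9 = 31.
  i=6: a_6=5, p_6 = 5*885 + 314 = 4739, q_6 = 5*31 + 11 = 166.
  i=7: a_7=2, p_7 = 2*4739 + 885 = 10363, q_7 = 2*166 + 31 = 363.
  i=8: a_8=1, p_8 = 1*10363 + 4739 = 15102, q_8 = 1*363 + 166 = 529.
  i=9: a_9=4, p_9 = 4*15102 + 10363 = 70771, q_9 = 4*529 + 363 = 2479.
  i=10: a_10=1, p_10 = 1*70771 + 15102 = 85873, q_10 = 1*2479 + 529 = 3008.
  i=11: a_11=1, p_11 = 1*85873 + 70771 = 156644, q_11 = 1*3008 + 2479 = 5487.
Check: 156644^2 - 815*5487^2 = 24537342736 - 24537342735 = 1, so (x, y) = (156644, 5487) solves the equation, and by the theorem it is the least positive solution.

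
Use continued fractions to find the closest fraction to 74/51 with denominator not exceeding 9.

Expand x = 74/51 as a continued fraction with the Euclidean algorithm:
  74 = 1*51 + 23, so a_0 = 1.
  51 = 2*23 + 5, so a_1 = 2.
  23 = 4*5 + 3, so a_2 = 4.
  5 = 1*3 + 2, so a_3 = 1.
  3 = 1*2 + 1, so a_4 = 1.
  2 = 2*1 + 0, so a_5 = 2.
so x = [1; 2, 4, 1, 1, 2].
Convergents (p_i = a_i*p_{i-1} + p_{i-2}, q_i = a_i*q_{i-1} + q_{i-2} with p_{-2}=0, p_{-1}=1, q_{-2}=1, q_{-1}=0), until the denominator exceeds 9:
  i=0: a_0=1, p_0 = 1*1 + 0 = 1, q_0 = 1*0 + 1 = 1.
  i=1: a_1=2, p_1 = 2*1 + 1 = 3, q_1 = 2*1 + 0 = 2.
  i=2: a_2=4, p_2 = 4*3 + 1 = 13, q_2 = 4*2 + 1 = 9.
  i=3: a_3=1, p_3 = 1*13 + 3 = 16, q_3 = 1*9 + 2 = 11.
q_3 = 11 > 9, so the last convergent with denominator <= 9 is p_2/q_2 = 13/9.
The closest fraction with denominator <= 9 is either p_2/q_2 or the intermediate fraction (k*p_2 + p_1)/(k*q_2 + q_1) with the largest k >= 1 whose denominator stays <= 9; these approach x as k grows, and every other convergent or intermediate fraction in range is farther away.
Largest k: floor((9 - q_1)/q_2) = floor((9 - 2)/9) = 0.
Since k = 0, no intermediate fraction beyond p_2/q_2 has denominator <= 9, so the convergent 13/9 is the closest (its error is |74*9 - 13*51|/(51*9) = 3/459).

13/9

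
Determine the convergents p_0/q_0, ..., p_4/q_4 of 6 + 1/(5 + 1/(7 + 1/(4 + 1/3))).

Using the convergent recurrence p_i = a_i*p_{i-1} + p_{i-2}, q_i = a_i*q_{i-1} + q_{i-2} with p_{-2}=0, p_{-1}=1, q_{-2}=1, q_{-1}=0:
  i=0: a_0=6, p_0 = 6*1 + 0 = 6, q_0 = 6*0 + 1 = 1.
  i=1: a_1=5, p_1 = 5*6 + 1 = 31, q_1 = 5*1 + 0 = 5.
  i=2: a_2=7, p_2 = 7*31 + 6 = 223, q_2 = 7*5 + 1 = 36.
  i=3: a_3=4, p_3 = 4*223 + 31 = 923, q_3 = 4*36 + 5 = 149.
  i=4: a_4=3, p_4 = 3*923 + 223 = 2992, q_4 = 3*149 + 36 = 483.

6/1, 31/5, 223/36, 923/149, 2992/483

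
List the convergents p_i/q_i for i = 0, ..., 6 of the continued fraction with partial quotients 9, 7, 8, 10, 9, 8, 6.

Using the convergent recurrence p_i = a_i*p_{i-1} + p_{i-2}, q_i = a_i*q_{i-1} + q_{i-2} with p_{-2}=0, p_{-1}=1, q_{-2}=1, q_{-1}=0:
  i=0: a_0=9, p_0 = 9*1 + 0 = 9, q_0 = 9*0 + 1 = 1.
  i=1: a_1=7, p_1 = 7*9 + 1 = 64, q_1 = 7*1 + 0 = 7.
  i=2: a_2=8, p_2 = 8*64 + 9 = 521, q_2 = 8*7 + 1 = 57.
  i=3: a_3=10, p_3 = 10*521 + 64 = 5274, q_3 = 10*57 + 7 = 577.
  i=4: a_4=9, p_4 = 9*5274 + 521 = 47987, q_4 = 9*577 + 57 = 5250.
  i=5: a_5=8, p_5 = 8*47987 + 5274 = 389170, q_5 = 8*5250 + 577 = 42577.
  i=6: a_6=6, p_6 = 6*389170 + 47987 = 2383007, q_6 = 6*42577 + 5250 = 260712.

9/1, 64/7, 521/57, 5274/577, 47987/5250, 389170/42577, 2383007/260712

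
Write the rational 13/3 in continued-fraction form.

[4; 3]

Run the Euclidean algorithm on 13 and 3; the successive quotients are the partial quotients a_0, a_1, ... (each step inverts the fractional part left over by the previous one):
  13 = 4*3 + 1, so a_0 = 4.
  3 = 3*1 + 0, so a_1 = 3.
The remainder reaches 0 after 2 divisions, so the expansion has 2 partial quotients, read off in order.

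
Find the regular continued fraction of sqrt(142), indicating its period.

[11; (1, 10, 1, 22)]

Write x_i = (sqrt(142) + m_i)/d_i with (m_0, d_0) = (0, 1). a_0 = floor(sqrt(142)) = 11, since 11^2 = 121 <= 142 < 144 = 12^2.
Iterate m_{i+1} = d_i*a_i - m_i, d_{i+1} = (142 - m_{i+1}^2)/d_i, a_{i+1} = floor((a_0 + m_{i+1})/d_{i+1}):
  m_1 = 1*11 - 0 = 11, d_1 = (142 - 11^2)/1 = 21/1 = 21, a_1 = floor((11 + 11)/21) = 1.
  m_2 = 21*1 - 11 = 10, d_2 = (142 - 10^2)/21 = 42/21 = 2, a_2 = floor((11 + 10)/2) = 10.
  m_3 = 2*10 - 10 = 10, d_3 = (142 - 10^2)/2 = 42/2 = 21, a_3 = floor((11 + 10)/21) = 1.
  m_4 = 21*1 - 10 = 11, d_4 = (142 - 11^2)/21 = 21/21 = 1, a_4 = floor((11 + 11)/1) = 22.
  m_5 = 1*22 - 11 = 11, d_5 = (142 - 11^2)/1 = 21/1 = 21: (m_5, d_5) = (m_1, d_1) = (11, 21), so from here the quotients repeat a_1, ..., a_4; the period length is 4.
Hence the expansion of sqrt(142) is a_0 = 11 followed by the repeating block 1, 10, 1, 22 (period 4).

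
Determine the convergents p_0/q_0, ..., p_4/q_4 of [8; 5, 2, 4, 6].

Using the convergent recurrence p_i = a_i*p_{i-1} + p_{i-2}, q_i = a_i*q_{i-1} + q_{i-2} with p_{-2}=0, p_{-1}=1, q_{-2}=1, q_{-1}=0:
  i=0: a_0=8, p_0 = 8*1 + 0 = 8, q_0 = 8*0 + 1 = 1.
  i=1: a_1=5, p_1 = 5*8 + 1 = 41, q_1 = 5*1 + 0 = 5.
  i=2: a_2=2, p_2 = 2*41 + 8 = 90, q_2 = 2*5 + 1 = 11.
  i=3: a_3=4, p_3 = 4*90 + 41 = 401, q_3 = 4*11 + 5 = 49.
  i=4: a_4=6, p_4 = 6*401 + 90 = 2496, q_4 = 6*49 + 11 = 305.

8/1, 41/5, 90/11, 401/49, 2496/305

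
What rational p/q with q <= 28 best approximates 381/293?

Expand x = 381/293 as a continued fraction with the Euclidean algorithm:
  381 = 1*293 + 88, so a_0 = 1.
  293 = 3*88 + 29, so a_1 = 3.
  88 = 3*29 + 1, so a_2 = 3.
  29 = 29*1 + 0, so a_3 = 29.
so x = [1; 3, 3, 29].
Convergents (p_i = a_i*p_{i-1} + p_{i-2}, q_i = a_i*q_{i-1} + q_{i-2} with p_{-2}=0, p_{-1}=1, q_{-2}=1, q_{-1}=0), until the denominator exceeds 28:
  i=0: a_0=1, p_0 = 1*1 + 0 = 1, q_0 = 1*0 + 1 = 1.
  i=1: a_1=3, p_1 = 3*1 + 1 = 4, q_1 = 3*1 + 0 = 3.
  i=2: a_2=3, p_2 = 3*4 + 1 = 13, q_2 = 3*3 + 1 = 10.
  i=3: a_3=29, p_3 = 29*13 + 4 = 381, q_3 = 29*10 + 3 = 293.
q_3 = 293 > 28, so the last convergent with denominator <= 28 is p_2/q_2 = 13/10.
The closest fraction with denominator <= 28 is either p_2/q_2 or the intermediate fraction (k*p_2 + p_1)/(k*q_2 + q_1) with the largest k >= 1 whose denominator stays <= 28; these approach x as k grows, and every other convergent or intermediate fraction in range is farther away.
Largest k: floor((28 - q_1)/q_2) = floor((28 - 3)/10) = 2.
That gives (2*13 + 4)/(2*10 + 3) = 30/23.
Compare the errors: |x - 13/10| = |381*10 - 13*293|/(293*10) = 1/2930, and |x - 30/23| = |381*23 - 30*293|/(293*23) = 27/6739.
Cross-multiplying, 1*6739 = 6739 < 79110 = 27*2930, so 1/2930 is smaller: the convergent 13/10 is closer to x than 30/23.

13/10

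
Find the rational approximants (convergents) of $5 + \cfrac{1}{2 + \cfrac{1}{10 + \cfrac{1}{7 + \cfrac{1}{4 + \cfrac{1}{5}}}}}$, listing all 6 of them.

Using the convergent recurrence p_i = a_i*p_{i-1} + p_{i-2}, q_i = a_i*q_{i-1} + q_{i-2} with p_{-2}=0, p_{-1}=1, q_{-2}=1, q_{-1}=0:
  i=0: a_0=5, p_0 = 5*1 + 0 = 5, q_0 = 5*0 + 1 = 1.
  i=1: a_1=2, p_1 = 2*5 + 1 = 11, q_1 = 2*1 + 0 = 2.
  i=2: a_2=10, p_2 = 10*11 + 5 = 115, q_2 = 10*2 + 1 = 21.
  i=3: a_3=7, p_3 = 7*115 + 11 = 816, q_3 = 7*21 + 2 = 149.
  i=4: a_4=4, p_4 = 4*816 + 115 = 3379, q_4 = 4*149 + 21 = 617.
  i=5: a_5=5, p_5 = 5*3379 + 816 = 17711, q_5 = 5*617 + 149 = 3234.

5/1, 11/2, 115/21, 816/149, 3379/617, 17711/3234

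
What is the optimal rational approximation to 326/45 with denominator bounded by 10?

Expand x = 326/45 as a continued fraction with the Euclidean algorithm:
  326 = 7*45 + 11, so a_0 = 7.
  45 = 4*11 + 1, so a_1 = 4.
  11 = 11*1 + 0, so a_2 = 11.
so x = [7; 4, 11].
Convergents (p_i = a_i*p_{i-1} + p_{i-2}, q_i = a_i*q_{i-1} + q_{i-2} with p_{-2}=0, p_{-1}=1, q_{-2}=1, q_{-1}=0), until the denominator exceeds 10:
  i=0: a_0=7, p_0 = 7*1 + 0 = 7, q_0 = 7*0 + 1 = 1.
  i=1: a_1=4, p_1 = 4*7 + 1 = 29, q_1 = 4*1 + 0 = 4.
  i=2: a_2=11, p_2 = 11*29 + 7 = 326, q_2 = 11*4 + 1 = 45.
q_2 = 45 > 10, so the last convergent with denominator <= 10 is p_1/q_1 = 29/4.
The closest fraction with denominator <= 10 is either p_1/q_1 or the intermediate fraction (k*p_1 + p_0)/(k*q_1 + q_0) with the largest k >= 1 whose denominator stays <= 10; these approach x as k grows, and every other convergent or intermediate fraction in range is farther away.
Largest k: floor((10 - q_0)/q_1) = floor((10 - 1)/4) = 2.
That gives (2*29 + 7)/(2*4 + 1) = 65/9.
Compare the errors: |x - 29/4| = |326*4 - 29*45|/(45*4) = 1/180, and |x - 65/9| = |326*9 - 65*45|/(45*9) = 9/405.
Cross-multiplying, 1*405 = 405 < 1620 = 9*180, so 1/180 is smaller: the convergent 29/4 is closer to x than 65/9.

29/4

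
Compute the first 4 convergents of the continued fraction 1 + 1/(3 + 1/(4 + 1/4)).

Using the convergent recurrence p_i = a_i*p_{i-1} + p_{i-2}, q_i = a_i*q_{i-1} + q_{i-2} with p_{-2}=0, p_{-1}=1, q_{-2}=1, q_{-1}=0:
  i=0: a_0=1, p_0 = 1*1 + 0 = 1, q_0 = 1*0 + 1 = 1.
  i=1: a_1=3, p_1 = 3*1 + 1 = 4, q_1 = 3*1 + 0 = 3.
  i=2: a_2=4, p_2 = 4*4 + 1 = 17, q_2 = 4*3 + 1 = 13.
  i=3: a_3=4, p_3 = 4*17 + 4 = 72, q_3 = 4*13 + 3 = 55.

1/1, 4/3, 17/13, 72/55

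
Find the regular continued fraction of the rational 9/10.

[0; 1, 9]

Run the Euclidean algorithm on 9 and 10; the successive quotients are the partial quotients a_0, a_1, ... (each step inverts the fractional part left over by the previous one):
  9 = 0*10 + 9, so a_0 = 0.
  10 = 1*9 + 1, so a_1 = 1.
  9 = 9*1 + 0, so a_2 = 9.
The remainder reaches 0 after 3 divisions, so the expansion has 3 partial quotients, read off in order.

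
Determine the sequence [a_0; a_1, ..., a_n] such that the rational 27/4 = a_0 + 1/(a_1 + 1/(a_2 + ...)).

[6; 1, 3]

Run the Euclidean algorithm on 27 and 4; the successive quotients are the partial quotients a_0, a_1, ... (each step inverts the fractional part left over by the previous one):
  27 = 6*4 + 3, so a_0 = 6.
  4 = 1*3 + 1, so a_1 = 1.
  3 = 3*1 + 0, so a_2 = 3.
The remainder reaches 0 after 3 divisions, so the expansion has 3 partial quotients, read off in order.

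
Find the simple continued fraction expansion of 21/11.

[1; 1, 10]

Run the Euclidean algorithm on 21 and 11; the successive quotients are the partial quotients a_0, a_1, ... (each step inverts the fractional part left over by the previous one):
  21 = 1*11 + 10, so a_0 = 1.
  11 = 1*10 + 1, so a_1 = 1.
  10 = 10*1 + 0, so a_2 = 10.
The remainder reaches 0 after 3 divisions, so the expansion has 3 partial quotients, read off in order.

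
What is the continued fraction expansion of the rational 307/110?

Run the Euclidean algorithm on 307 and 110; the successive quotients are the partial quotients a_0, a_1, ... (each step inverts the fractional part left over by the previous one):
  307 = 2*110 + 87, so a_0 = 2.
  110 = 1*87 + 23, so a_1 = 1.
  87 = 3*23 + 18, so a_2 = 3.
  23 = 1*18 + 5, so a_3 = 1.
  18 = 3*5 + 3, so a_4 = 3.
  5 = 1*3 + 2, so a_5 = 1.
  3 = 1*2 + 1, so a_6 = 1.
  2 = 2*1 + 0, so a_7 = 2.
The remainder reaches 0 after 8 divisions, so the expansion has 8 partial quotients, read off in order.

[2; 1, 3, 1, 3, 1, 1, 2]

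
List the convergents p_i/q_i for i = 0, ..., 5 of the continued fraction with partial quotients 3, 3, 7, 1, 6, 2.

3/1, 10/3, 73/22, 83/25, 571/172, 1225/369

Using the convergent recurrence p_i = a_i*p_{i-1} + p_{i-2}, q_i = a_i*q_{i-1} + q_{i-2} with p_{-2}=0, p_{-1}=1, q_{-2}=1, q_{-1}=0:
  i=0: a_0=3, p_0 = 3*1 + 0 = 3, q_0 = 3*0 + 1 = 1.
  i=1: a_1=3, p_1 = 3*3 + 1 = 10, q_1 = 3*1 + 0 = 3.
  i=2: a_2=7, p_2 = 7*10 + 3 = 73, q_2 = 7*3 + 1 = 22.
  i=3: a_3=1, p_3 = 1*73 + 10 = 83, q_3 = 1*22 + 3 = 25.
  i=4: a_4=6, p_4 = 6*83 + 73 = 571, q_4 = 6*25 + 22 = 172.
  i=5: a_5=2, p_5 = 2*571 + 83 = 1225, q_5 = 2*172 + 25 = 369.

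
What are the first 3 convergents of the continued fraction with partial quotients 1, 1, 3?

1/1, 2/1, 7/4

Using the convergent recurrence p_i = a_i*p_{i-1} + p_{i-2}, q_i = a_i*q_{i-1} + q_{i-2} with p_{-2}=0, p_{-1}=1, q_{-2}=1, q_{-1}=0:
  i=0: a_0=1, p_0 = 1*1 + 0 = 1, q_0 = 1*0 + 1 = 1.
  i=1: a_1=1, p_1 = 1*1 + 1 = 2, q_1 = 1*1 + 0 = 1.
  i=2: a_2=3, p_2 = 3*2 + 1 = 7, q_2 = 3*1 + 1 = 4.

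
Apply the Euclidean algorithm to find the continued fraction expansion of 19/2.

[9; 2]

Run the Euclidean algorithm on 19 and 2; the successive quotients are the partial quotients a_0, a_1, ... (each step inverts the fractional part left over by the previous one):
  19 = 9*2 + 1, so a_0 = 9.
  2 = 2*1 + 0, so a_1 = 2.
The remainder reaches 0 after 2 divisions, so the expansion has 2 partial quotients, read off in order.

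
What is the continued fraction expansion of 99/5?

[19; 1, 4]

Run the Euclidean algorithm on 99 and 5; the successive quotients are the partial quotients a_0, a_1, ... (each step inverts the fractional part left over by the previous one):
  99 = 19*5 + 4, so a_0 = 19.
  5 = 1*4 + 1, so a_1 = 1.
  4 = 4*1 + 0, so a_2 = 4.
The remainder reaches 0 after 3 divisions, so the expansion has 3 partial quotients, read off in order.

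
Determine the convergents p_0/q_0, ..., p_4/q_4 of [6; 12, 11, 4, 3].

Using the convergent recurrence p_i = a_i*p_{i-1} + p_{i-2}, q_i = a_i*q_{i-1} + q_{i-2} with p_{-2}=0, p_{-1}=1, q_{-2}=1, q_{-1}=0:
  i=0: a_0=6, p_0 = 6*1 + 0 = 6, q_0 = 6*0 + 1 = 1.
  i=1: a_1=12, p_1 = 12*6 + 1 = 73, q_1 = 12*1 + 0 = 12.
  i=2: a_2=11, p_2 = 11*73 + 6 = 809, q_2 = 11*12 + 1 = 133.
  i=3: a_3=4, p_3 = 4*809 + 73 = 3309, q_3 = 4*133 + 12 = 544.
  i=4: a_4=3, p_4 = 3*3309 + 809 = 10736, q_4 = 3*544 + 133 = 1765.

6/1, 73/12, 809/133, 3309/544, 10736/1765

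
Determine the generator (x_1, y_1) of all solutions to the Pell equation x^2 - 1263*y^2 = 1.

(x, y) = (142297, 4004)

First expand sqrt(1263) as a continued fraction. With x_i = (sqrt(1263) + m_i)/d_i and (m_0, d_0) = (0, 1): a_0 = floor(sqrt(1263)) = 35, since 35^2 = 1225 <= 1263 < 1296 = 36^2.
Iterate m_{i+1} = d_i*a_i - m_i, d_{i+1} = (1263 - m_{i+1}^2)/d_i, a_{i+1} = floor((a_0 + m_{i+1})/d_{i+1}):
  m_1 = 1*35 - 0 = 35, d_1 = (1263 - 35^2)/1 = 38/1 = 38, a_1 = floor((35 + 35)/38) = 1.
  m_2 = 38*1 - 35 = 3, d_2 = (1263 - 3^2)/38 = 1254/38 = 33, a_2 = floor((35 + 3)/33) = 1.
  m_3 = 33*1 - 3 = 30, d_3 = (1263 - 30^2)/33 = 363/33 = 11, a_3 = floor((35 + 30)/11) = 5.
  m_4 = 11*5 - 30 = 25, d_4 = (1263 - 25^2)/11 = 638/11 = 58, a_4 = floor((35 + 25)/58) = 1.
  m_5 = 58*1 - 25 = 33, d_5 = (1263 - 33^2)/58 = 174/58 = 3, a_5 = floor((35 + 33)/3) = 22.
  m_6 = 3*22 - 33 = 33, d_6 = (1263 - 33^2)/3 = 174/3 = 58, a_6 = floor((35 + 33)/58) = 1.
  m_7 = 58*1 - 33 = 25, d_7 = (1263 - 25^2)/58 = 638/58 = 11, a_7 = floor((35 + 25)/11) = 5.
  m_8 = 11*5 - 25 = 30, d_8 = (1263 - 30^2)/11 = 363/11 = 33, a_8 = floor((35 + 30)/33) = 1.
  m_9 = 33*1 - 30 = 3, d_9 = (1263 - 3^2)/33 = 1254/33 = 38, a_9 = floor((35 + 3)/38) = 1.
  m_10 = 38*1 - 3 = 35, d_10 = (1263 - 35^2)/38 = 38/38 = 1, a_10 = floor((35 + 35)/1) = 70.
  m_11 = 1*70 - 35 = 35, d_11 = (1263 - 35^2)/1 = 38/1 = 38: (m_11, d_11) = (m_1, d_1) = (35, 38), so from here the quotients repeat a_1, ..., a_10; the period length is 10.
So sqrt(1263) = [35; (1, 1, 5, 1, 22, 1, 5, 1, 1, 70)] with period length k = 10.
k is even, so the fundamental solution of x^2 - 1263y^2 = 1 is (p_{k-1}, q_{k-1}) = (p_9, q_9); compute convergents through index 9.
Convergents (p_i = a_i*p_{i-1} + p_{i-2}, q_i = a_i*q_{i-1} + q_{i-2} with p_{-2}=0, p_{-1}=1, q_{-2}=1, q_{-1}=0):
  i=0: a_0=35, p_0 = 35*1 + 0 = 35, q_0 = 35*0 + 1 = 1.
  i=1: a_1=1, p_1 = 1*35 + 1 = 36, q_1 = 1*1 + 0 = 1.
  i=2: a_2=1, p_2 = 1*36 + 35 = 71, q_2 = 1*1 + 1 = 2.
  i=3: a_3=5, p_3 = 5*71 + 36 = 391, q_3 = 5*2 + 1 = 11.
  i=4: a_4=1, p_4 = 1*391 + 71 = 462, q_4 = 1*11 + 2 = 13.
  i=5: a_5=22, p_5 = 22*462 + 391 = 10555, q_5 = 22*13 + 11 = 297.
  i=6: a_6=1, p_6 = 1*10555 + 462 = 11017, q_6 = 1*297 + 13 = 310.
  i=7: a_7=5, p_7 = 5*11017 + 10555 = 65640, q_7 = 5*310 + 297 = 1847.
  i=8: a_8=1, p_8 = 1*65640 + 11017 = 76657, q_8 = 1*1847 + 310 = 2157.
  i=9: a_9=1, p_9 = 1*76657 + 65640 = 142297, q_9 = 1*2157 + 1847 = 4004.
Check: 142297^2 - 1263*4004^2 = 20248436209 - 20248436208 = 1, so (x, y) = (142297, 4004) solves the equation, and by the theorem it is the least positive solution.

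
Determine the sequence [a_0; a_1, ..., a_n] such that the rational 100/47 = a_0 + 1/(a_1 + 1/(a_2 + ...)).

[2; 7, 1, 5]

Run the Euclidean algorithm on 100 and 47; the successive quotients are the partial quotients a_0, a_1, ... (each step inverts the fractional part left over by the previous one):
  100 = 2*47 + 6, so a_0 = 2.
  47 = 7*6 + 5, so a_1 = 7.
  6 = 1*5 + 1, so a_2 = 1.
  5 = 5*1 + 0, so a_3 = 5.
The remainder reaches 0 after 4 divisions, so the expansion has 4 partial quotients, read off in order.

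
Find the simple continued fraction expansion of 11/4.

Run the Euclidean algorithm on 11 and 4; the successive quotients are the partial quotients a_0, a_1, ... (each step inverts the fractional part left over by the previous one):
  11 = 2*4 + 3, so a_0 = 2.
  4 = 1*3 + 1, so a_1 = 1.
  3 = 3*1 + 0, so a_2 = 3.
The remainder reaches 0 after 3 divisions, so the expansion has 3 partial quotients, read off in order.

[2; 1, 3]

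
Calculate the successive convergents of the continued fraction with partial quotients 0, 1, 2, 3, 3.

Using the convergent recurrence p_i = a_i*p_{i-1} + p_{i-2}, q_i = a_i*q_{i-1} + q_{i-2} with p_{-2}=0, p_{-1}=1, q_{-2}=1, q_{-1}=0:
  i=0: a_0=0, p_0 = 0*1 + 0 = 0, q_0 = 0*0 + 1 = 1.
  i=1: a_1=1, p_1 = 1*0 + 1 = 1, q_1 = 1*1 + 0 = 1.
  i=2: a_2=2, p_2 = 2*1 + 0 = 2, q_2 = 2*1 + 1 = 3.
  i=3: a_3=3, p_3 = 3*2 + 1 = 7, q_3 = 3*3 + 1 = 10.
  i=4: a_4=3, p_4 = 3*7 + 2 = 23, q_4 = 3*10 + 3 = 33.

0/1, 1/1, 2/3, 7/10, 23/33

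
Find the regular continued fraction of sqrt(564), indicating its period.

[23; (1, 2, 1, 46)]

Write x_i = (sqrt(564) + m_i)/d_i with (m_0, d_0) = (0, 1). a_0 = floor(sqrt(564)) = 23, since 23^2 = 529 <= 564 < 576 = 24^2.
Iterate m_{i+1} = d_i*a_i - m_i, d_{i+1} = (564 - m_{i+1}^2)/d_i, a_{i+1} = floor((a_0 + m_{i+1})/d_{i+1}):
  m_1 = 1*23 - 0 = 23, d_1 = (564 - 23^2)/1 = 35/1 = 35, a_1 = floor((23 + 23)/35) = 1.
  m_2 = 35*1 - 23 = 12, d_2 = (564 - 12^2)/35 = 420/35 = 12, a_2 = floor((23 + 12)/12) = 2.
  m_3 = 12*2 - 12 = 12, d_3 = (564 - 12^2)/12 = 420/12 = 35, a_3 = floor((23 + 12)/35) = 1.
  m_4 = 35*1 - 12 = 23, d_4 = (564 - 23^2)/35 = 35/35 = 1, a_4 = floor((23 + 23)/1) = 46.
  m_5 = 1*46 - 23 = 23, d_5 = (564 - 23^2)/1 = 35/1 = 35: (m_5, d_5) = (m_1, d_1) = (23, 35), so from here the quotients repeat a_1, ..., a_4; the period length is 4.
Hence the expansion of sqrt(564) is a_0 = 23 followed by the repeating block 1, 2, 1, 46 (period 4).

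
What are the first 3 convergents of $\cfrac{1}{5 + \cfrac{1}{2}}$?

Using the convergent recurrence p_i = a_i*p_{i-1} + p_{i-2}, q_i = a_i*q_{i-1} + q_{i-2} with p_{-2}=0, p_{-1}=1, q_{-2}=1, q_{-1}=0:
  i=0: a_0=0, p_0 = 0*1 + 0 = 0, q_0 = 0*0 + 1 = 1.
  i=1: a_1=5, p_1 = 5*0 + 1 = 1, q_1 = 5*1 + 0 = 5.
  i=2: a_2=2, p_2 = 2*1 + 0 = 2, q_2 = 2*5 + 1 = 11.

0/1, 1/5, 2/11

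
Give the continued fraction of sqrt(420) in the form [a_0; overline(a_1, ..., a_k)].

[20; overline(2, 40)]

Write x_i = (sqrt(420) + m_i)/d_i with (m_0, d_0) = (0, 1). a_0 = floor(sqrt(420)) = 20, since 20^2 = 400 <= 420 < 441 = 21^2.
Iterate m_{i+1} = d_i*a_i - m_i, d_{i+1} = (420 - m_{i+1}^2)/d_i, a_{i+1} = floor((a_0 + m_{i+1})/d_{i+1}):
  m_1 = 1*20 - 0 = 20, d_1 = (420 - 20^2)/1 = 20/1 = 20, a_1 = floor((20 + 20)/20) = 2.
  m_2 = 20*2 - 20 = 20, d_2 = (420 - 20^2)/20 = 20/20 = 1, a_2 = floor((20 + 20)/1) = 40.
  m_3 = 1*40 - 20 = 20, d_3 = (420 - 20^2)/1 = 20/1 = 20: (m_3, d_3) = (m_1, d_1) = (20, 20), so from here the quotients repeat a_1, a_2; the period length is 2.
Hence the expansion of sqrt(420) is a_0 = 20 followed by the repeating block 2, 40 (period 2).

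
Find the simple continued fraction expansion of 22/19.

Run the Euclidean algorithm on 22 and 19; the successive quotients are the partial quotients a_0, a_1, ... (each step inverts the fractional part left over by the previous one):
  22 = 1*19 + 3, so a_0 = 1.
  19 = 6*3 + 1, so a_1 = 6.
  3 = 3*1 + 0, so a_2 = 3.
The remainder reaches 0 after 3 divisions, so the expansion has 3 partial quotients, read off in order.

[1; 6, 3]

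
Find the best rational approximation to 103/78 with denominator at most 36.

Expand x = 103/78 as a continued fraction with the Euclidean algorithm:
  103 = 1*78 + 25, so a_0 = 1.
  78 = 3*25 + 3, so a_1 = 3.
  25 = 8*3 + 1, so a_2 = 8.
  3 = 3*1 + 0, so a_3 = 3.
so x = [1; 3, 8, 3].
Convergents (p_i = a_i*p_{i-1} + p_{i-2}, q_i = a_i*q_{i-1} + q_{i-2} with p_{-2}=0, p_{-1}=1, q_{-2}=1, q_{-1}=0), until the denominator exceeds 36:
  i=0: a_0=1, p_0 = 1*1 + 0 = 1, q_0 = 1*0 + 1 = 1.
  i=1: a_1=3, p_1 = 3*1 + 1 = 4, q_1 = 3*1 + 0 = 3.
  i=2: a_2=8, p_2 = 8*4 + 1 = 33, q_2 = 8*3 + 1 = 25.
  i=3: a_3=3, p_3 = 3*33 + 4 = 103, q_3 = 3*25 + 3 = 78.
q_3 = 78 > 36, so the last convergent with denominator <= 36 is p_2/q_2 = 33/25.
The closest fraction with denominator <= 36 is either p_2/q_2 or the intermediate fraction (k*p_2 + p_1)/(k*q_2 + q_1) with the largest k >= 1 whose denominator stays <= 36; these approach x as k grows, and every other convergent or intermediate fraction in range is farther away.
Largest k: floor((36 - q_1)/q_2) = floor((36 - 3)/25) = 1.
That gives (1*33 + 4)/(1*25 + 3) = 37/28.
Compare the errors: |x - 33/25| = |103*25 - 33*78|/(78*25) = 1/1950, and |x - 37/28| = |103*28 - 37*78|/(78*28) = 2/2184.
Cross-multiplying, 1*2184 = 2184 < 3900 = 2*1950, so 1/1950 is smaller: the convergent 33/25 is closer to x than 37/28.

33/25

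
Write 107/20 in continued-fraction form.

Run the Euclidean algorithm on 107 and 20; the successive quotients are the partial quotients a_0, a_1, ... (each step inverts the fractional part left over by the previous one):
  107 = 5*20 + 7, so a_0 = 5.
  20 = 2*7 + 6, so a_1 = 2.
  7 = 1*6 + 1, so a_2 = 1.
  6 = 6*1 + 0, so a_3 = 6.
The remainder reaches 0 after 4 divisions, so the expansion has 4 partial quotients, read off in order.

[5; 2, 1, 6]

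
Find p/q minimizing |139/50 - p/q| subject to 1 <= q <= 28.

Expand x = 139/50 as a continued fraction with the Euclidean algorithm:
  139 = 2*50 + 39, so a_0 = 2.
  50 = 1*39 + 11, so a_1 = 1.
  39 = 3*11 + 6, so a_2 = 3.
  11 = 1*6 + 5, so a_3 = 1.
  6 = 1*5 + 1, so a_4 = 1.
  5 = 5*1 + 0, so a_5 = 5.
so x = [2; 1, 3, 1, 1, 5].
Convergents (p_i = a_i*p_{i-1} + p_{i-2}, q_i = a_i*q_{i-1} + q_{i-2} with p_{-2}=0, p_{-1}=1, q_{-2}=1, q_{-1}=0), until the denominator exceeds 28:
  i=0: a_0=2, p_0 = 2*1 + 0 = 2, q_0 = 2*0 + 1 = 1.
  i=1: a_1=1, p_1 = 1*2 + 1 = 3, q_1 = 1*1 + 0 = 1.
  i=2: a_2=3, p_2 = 3*3 + 2 = 11, q_2 = 3*1 + 1 = 4.
  i=3: a_3=1, p_3 = 1*11 + 3 = 14, q_3 = 1*4 + 1 = 5.
  i=4: a_4=1, p_4 = 1*14 + 11 = 25, q_4 = 1*5 + 4 = 9.
  i=5: a_5=5, p_5 = 5*25 + 14 = 139, q_5 = 5*9 + 5 = 50.
q_5 = 50 > 28, so the last convergent with denominator <= 28 is p_4/q_4 = 25/9.
The closest fraction with denominator <= 28 is either p_4/q_4 or the intermediate fraction (k*p_4 + p_3)/(k*q_4 + q_3) with the largest k >= 1 whose denominator stays <= 28; these approach x as k grows, and every other convergent or intermediate fraction in range is farther away.
Largest k: floor((28 - q_3)/q_4) = floor((28 - 5)/9) = 2.
That gives (2*25 + 14)/(2*9 + 5) = 64/23.
Compare the errors: |x - 25/9| = |139*9 - 25*50|/(50*9) = 1/450, and |x - 64/23| = |139*23 - 64*50|/(50*23) = 3/1150.
Cross-multiplying, 1*1150 = 1150 < 1350 = 3*450, so 1/450 is smaller: the convergent 25/9 is closer to x than 64/23.

25/9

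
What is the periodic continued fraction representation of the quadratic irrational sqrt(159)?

[12; (1, 1, 1, 1, 3, 1, 1, 1, 1, 24)]

Write x_i = (sqrt(159) + m_i)/d_i with (m_0, d_0) = (0, 1). a_0 = floor(sqrt(159)) = 12, since 12^2 = 144 <= 159 < 169 = 13^2.
Iterate m_{i+1} = d_i*a_i - m_i, d_{i+1} = (159 - m_{i+1}^2)/d_i, a_{i+1} = floor((a_0 + m_{i+1})/d_{i+1}):
  m_1 = 1*12 - 0 = 12, d_1 = (159 - 12^2)/1 = 15/1 = 15, a_1 = floor((12 + 12)/15) = 1.
  m_2 = 15*1 - 12 = 3, d_2 = (159 - 3^2)/15 = 150/15 = 10, a_2 = floor((12 + 3)/10) = 1.
  m_3 = 10*1 - 3 = 7, d_3 = (159 - 7^2)/10 = 110/10 = 11, a_3 = floor((12 + 7)/11) = 1.
  m_4 = 11*1 - 7 = 4, d_4 = (159 - 4^2)/11 = 143/11 = 13, a_4 = floor((12 + 4)/13) = 1.
  m_5 = 13*1 - 4 = 9, d_5 = (159 - 9^2)/13 = 78/13 = 6, a_5 = floor((12 + 9)/6) = 3.
  m_6 = 6*3 - 9 = 9, d_6 = (159 - 9^2)/6 = 78/6 = 13, a_6 = floor((12 + 9)/13) = 1.
  m_7 = 13*1 - 9 = 4, d_7 = (159 - 4^2)/13 = 143/13 = 11, a_7 = floor((12 + 4)/11) = 1.
  m_8 = 11*1 - 4 = 7, d_8 = (159 - 7^2)/11 = 110/11 = 10, a_8 = floor((12 + 7)/10) = 1.
  m_9 = 10*1 - 7 = 3, d_9 = (159 - 3^2)/10 = 150/10 = 15, a_9 = floor((12 + 3)/15) = 1.
  m_10 = 15*1 - 3 = 12, d_10 = (159 - 12^2)/15 = 15/15 = 1, a_10 = floor((12 + 12)/1) = 24.
  m_11 = 1*24 - 12 = 12, d_11 = (159 - 12^2)/1 = 15/1 = 15: (m_11, d_11) = (m_1, d_1) = (12, 15), so from here the quotients repeat a_1, ..., a_10; the period length is 10.
Hence the expansion of sqrt(159) is a_0 = 12 followed by the repeating block 1, 1, 1, 1, 3, 1, 1, 1, 1, 24 (period 10).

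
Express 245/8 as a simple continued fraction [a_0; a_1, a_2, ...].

Run the Euclidean algorithm on 245 and 8; the successive quotients are the partial quotients a_0, a_1, ... (each step inverts the fractional part left over by the previous one):
  245 = 30*8 + 5, so a_0 = 30.
  8 = 1*5 + 3, so a_1 = 1.
  5 = 1*3 + 2, so a_2 = 1.
  3 = 1*2 + 1, so a_3 = 1.
  2 = 2*1 + 0, so a_4 = 2.
The remainder reaches 0 after 5 divisions, so the expansion has 5 partial quotients, read off in order.

[30; 1, 1, 1, 2]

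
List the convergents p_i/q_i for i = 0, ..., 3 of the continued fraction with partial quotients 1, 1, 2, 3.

Using the convergent recurrence p_i = a_i*p_{i-1} + p_{i-2}, q_i = a_i*q_{i-1} + q_{i-2} with p_{-2}=0, p_{-1}=1, q_{-2}=1, q_{-1}=0:
  i=0: a_0=1, p_0 = 1*1 + 0 = 1, q_0 = 1*0 + 1 = 1.
  i=1: a_1=1, p_1 = 1*1 + 1 = 2, q_1 = 1*1 + 0 = 1.
  i=2: a_2=2, p_2 = 2*2 + 1 = 5, q_2 = 2*1 + 1 = 3.
  i=3: a_3=3, p_3 = 3*5 + 2 = 17, q_3 = 3*3 + 1 = 10.

1/1, 2/1, 5/3, 17/10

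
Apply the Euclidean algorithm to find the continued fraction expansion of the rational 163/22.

Run the Euclidean algorithm on 163 and 22; the successive quotients are the partial quotients a_0, a_1, ... (each step inverts the fractional part left over by the previous one):
  163 = 7*22 + 9, so a_0 = 7.
  22 = 2*9 + 4, so a_1 = 2.
  9 = 2*4 + 1, so a_2 = 2.
  4 = 4*1 + 0, so a_3 = 4.
The remainder reaches 0 after 4 divisions, so the expansion has 4 partial quotients, read off in order.

[7; 2, 2, 4]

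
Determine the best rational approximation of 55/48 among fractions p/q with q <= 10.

Expand x = 55/48 as a continued fraction with the Euclidean algorithm:
  55 = 1*48 + 7, so a_0 = 1.
  48 = 6*7 + 6, so a_1 = 6.
  7 = 1*6 + 1, so a_2 = 1.
  6 = 6*1 + 0, so a_3 = 6.
so x = [1; 6, 1, 6].
Convergents (p_i = a_i*p_{i-1} + p_{i-2}, q_i = a_i*q_{i-1} + q_{i-2} with p_{-2}=0, p_{-1}=1, q_{-2}=1, q_{-1}=0), until the denominator exceeds 10:
  i=0: a_0=1, p_0 = 1*1 + 0 = 1, q_0 = 1*0 + 1 = 1.
  i=1: a_1=6, p_1 = 6*1 + 1 = 7, q_1 = 6*1 + 0 = 6.
  i=2: a_2=1, p_2 = 1*7 + 1 = 8, q_2 = 1*6 + 1 = 7.
  i=3: a_3=6, p_3 = 6*8 + 7 = 55, q_3 = 6*7 + 6 = 48.
q_3 = 48 > 10, so the last convergent with denominator <= 10 is p_2/q_2 = 8/7.
The closest fraction with denominator <= 10 is either p_2/q_2 or the intermediate fraction (k*p_2 + p_1)/(k*q_2 + q_1) with the largest k >= 1 whose denominator stays <= 10; these approach x as k grows, and every other convergent or intermediate fraction in range is farther away.
Largest k: floor((10 - q_1)/q_2) = floor((10 - 6)/7) = 0.
Since k = 0, no intermediate fraction beyond p_2/q_2 has denominator <= 10, so the convergent 8/7 is the closest (its error is |55*7 - 8*48|/(48*7) = 1/336).

8/7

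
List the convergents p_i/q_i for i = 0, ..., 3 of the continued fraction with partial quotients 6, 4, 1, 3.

6/1, 25/4, 31/5, 118/19

Using the convergent recurrence p_i = a_i*p_{i-1} + p_{i-2}, q_i = a_i*q_{i-1} + q_{i-2} with p_{-2}=0, p_{-1}=1, q_{-2}=1, q_{-1}=0:
  i=0: a_0=6, p_0 = 6*1 + 0 = 6, q_0 = 6*0 + 1 = 1.
  i=1: a_1=4, p_1 = 4*6 + 1 = 25, q_1 = 4*1 + 0 = 4.
  i=2: a_2=1, p_2 = 1*25 + 6 = 31, q_2 = 1*4 + 1 = 5.
  i=3: a_3=3, p_3 = 3*31 + 25 = 118, q_3 = 3*5 + 4 = 19.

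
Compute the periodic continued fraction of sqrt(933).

Write x_i = (sqrt(933) + m_i)/d_i with (m_0, d_0) = (0, 1). a_0 = floor(sqrt(933)) = 30, since 30^2 = 900 <= 933 < 961 = 31^2.
Iterate m_{i+1} = d_i*a_i - m_i, d_{i+1} = (933 - m_{i+1}^2)/d_i, a_{i+1} = floor((a_0 + m_{i+1})/d_{i+1}):
  m_1 = 1*30 - 0 = 30, d_1 = (933 - 30^2)/1 = 33/1 = 33, a_1 = floor((30 + 30)/33) = 1.
  m_2 = 33*1 - 30 = 3, d_2 = (933 - 3^2)/33 = 924/33 = 28, a_2 = floor((30 + 3)/28) = 1.
  m_3 = 28*1 - 3 = 25, d_3 = (933 - 25^2)/28 = 308/28 = 11, a_3 = floor((30 + 25)/11) = 5.
  m_4 = 11*5 - 25 = 30, d_4 = (933 - 30^2)/11 = 33/11 = 3, a_4 = floor((30 + 30)/3) = 20.
  m_5 = 3*20 - 30 = 30, d_5 = (933 - 30^2)/3 = 33/3 = 11, a_5 = floor((30 + 30)/11) = 5.
  m_6 = 11*5 - 30 = 25, d_6 = (933 - 25^2)/11 = 308/11 = 28, a_6 = floor((30 + 25)/28) = 1.
  m_7 = 28*1 - 25 = 3, d_7 = (933 - 3^2)/28 = 924/28 = 33, a_7 = floor((30 + 3)/33) = 1.
  m_8 = 33*1 - 3 = 30, d_8 = (933 - 30^2)/33 = 33/33 = 1, a_8 = floor((30 + 30)/1) = 60.
  m_9 = 1*60 - 30 = 30, d_9 = (933 - 30^2)/1 = 33/1 = 33: (m_9, d_9) = (m_1, d_1) = (30, 33), so from here the quotients repeat a_1, ..., a_8; the period length is 8.
Hence the expansion of sqrt(933) is a_0 = 30 followed by the repeating block 1, 1, 5, 20, 5, 1, 1, 60 (period 8).

[30; (1, 1, 5, 20, 5, 1, 1, 60)]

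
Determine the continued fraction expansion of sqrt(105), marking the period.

Write x_i = (sqrt(105) + m_i)/d_i with (m_0, d_0) = (0, 1). a_0 = floor(sqrt(105)) = 10, since 10^2 = 100 <= 105 < 121 = 11^2.
Iterate m_{i+1} = d_i*a_i - m_i, d_{i+1} = (105 - m_{i+1}^2)/d_i, a_{i+1} = floor((a_0 + m_{i+1})/d_{i+1}):
  m_1 = 1*10 - 0 = 10, d_1 = (105 - 10^2)/1 = 5/1 = 5, a_1 = floor((10 + 10)/5) = 4.
  m_2 = 5*4 - 10 = 10, d_2 = (105 - 10^2)/5 = 5/5 = 1, a_2 = floor((10 + 10)/1) = 20.
  m_3 = 1*20 - 10 = 10, d_3 = (105 - 10^2)/1 = 5/1 = 5: (m_3, d_3) = (m_1, d_1) = (10, 5), so from here the quotients repeat a_1, a_2; the period length is 2.
Hence the expansion of sqrt(105) is a_0 = 10 followed by the repeating block 4, 20 (period 2).

[10; (4, 20)]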